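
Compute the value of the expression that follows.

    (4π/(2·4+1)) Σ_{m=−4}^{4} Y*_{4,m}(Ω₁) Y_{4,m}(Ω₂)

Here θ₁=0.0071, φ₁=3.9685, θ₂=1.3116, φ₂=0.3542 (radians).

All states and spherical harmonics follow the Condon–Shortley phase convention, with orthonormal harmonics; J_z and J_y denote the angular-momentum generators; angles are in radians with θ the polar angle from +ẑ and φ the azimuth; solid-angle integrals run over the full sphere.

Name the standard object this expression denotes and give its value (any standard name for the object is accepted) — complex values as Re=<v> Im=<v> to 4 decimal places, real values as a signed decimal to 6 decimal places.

Legendre polynomial (addition theorem), +0.157415

This sum is the spherical-harmonic addition theorem: it equals the Legendre polynomial P_l(cos γ) of the angle γ between the two directions.
Expand P_4 via completeness: Σ_{m} conj(Y_{4,m}) at Ω₁ times Y_{4,m} at Ω₂ —
  m=-4: Y*=-0.000000-0.000000i  Y=+0.059254-0.381730i  product -0.000000+0.000000i
  m=-3: Y*=+0.000000-0.000000i  Y=+0.140979-0.253108i  product -0.000000-0.000000i
  m=-2: Y*=-0.000008+0.000101i  Y=-0.128207+0.109841i  product -0.000010-0.000014i
  m=-1: Y*=-0.009097-0.009885i  Y=-0.279235+0.103260i  product +0.003561+0.001821i
  m=+0: Y*=+0.846071-0.000000i  Y=+0.124858+0.000000i  product +0.105638+0.000000i
  m=+1: Y*=+0.009097-0.009885i  Y=+0.279235+0.103260i  product +0.003561-0.001821i
  m=+2: Y*=-0.000008-0.000101i  Y=-0.128207-0.109841i  product -0.000010+0.000014i
  m=+3: Y*=-0.000000-0.000000i  Y=-0.140979-0.253108i  product -0.000000+0.000000i
  m=+4: Y*=-0.000000+0.000000i  Y=+0.059254+0.381730i  product -0.000000-0.000000i
Accumulated sum +0.112740-0.000000i; after 4π/(2l+1) scaling, +0.157415-0.000000i ⇒ P_4 = 0.157415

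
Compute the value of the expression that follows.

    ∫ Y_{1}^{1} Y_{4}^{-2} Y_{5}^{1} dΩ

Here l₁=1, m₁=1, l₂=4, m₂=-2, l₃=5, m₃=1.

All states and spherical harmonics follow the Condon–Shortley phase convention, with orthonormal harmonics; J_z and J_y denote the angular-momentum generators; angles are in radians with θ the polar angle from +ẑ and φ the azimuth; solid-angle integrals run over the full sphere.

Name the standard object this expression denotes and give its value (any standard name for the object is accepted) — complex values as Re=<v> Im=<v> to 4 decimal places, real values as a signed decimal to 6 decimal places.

This is a Gaunt coefficient — the integral of a triple product of spherical harmonics over the sphere.
Checks pass: Σm=0; 10 even; l₃=5∈[3,5].
(2·1+1)(2·4+1)(2·5+1) = 297
Δ: 0! 2! 8! / 11! → 1/495
sum: t=0:+1/576 = 1/576
3j²(1 4 5; 0 0 0) = Δ·Π!·Σ² = 5/99  (sign -1)
sum: t=0:+1/2880 = 1/2880
3j²(1 4 5; 1 -2 1) = Δ·Π!·Σ² = 2/165  (sign +1)
combine: 4πI² = 297·5/99·2/165 = 2/11
take √, sign -1: I = -0.12028562

Gaunt coefficient, -0.120286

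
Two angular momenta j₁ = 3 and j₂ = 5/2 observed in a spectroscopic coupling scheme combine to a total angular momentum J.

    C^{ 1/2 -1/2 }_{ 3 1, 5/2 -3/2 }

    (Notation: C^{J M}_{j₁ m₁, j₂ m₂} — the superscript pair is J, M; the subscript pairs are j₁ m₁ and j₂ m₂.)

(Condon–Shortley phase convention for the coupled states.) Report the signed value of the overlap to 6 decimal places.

√[2·5!1!0!/7! · 4!2!1!4!0!1!] = √(384/7)
  +(−1)^1/∏(1,4,1,0,0,0)! = -1/24  (running -1/24)
⟨..|..⟩ = √(384/7)·(-1/24) = -0.308607

−√(2/21) = -0.308607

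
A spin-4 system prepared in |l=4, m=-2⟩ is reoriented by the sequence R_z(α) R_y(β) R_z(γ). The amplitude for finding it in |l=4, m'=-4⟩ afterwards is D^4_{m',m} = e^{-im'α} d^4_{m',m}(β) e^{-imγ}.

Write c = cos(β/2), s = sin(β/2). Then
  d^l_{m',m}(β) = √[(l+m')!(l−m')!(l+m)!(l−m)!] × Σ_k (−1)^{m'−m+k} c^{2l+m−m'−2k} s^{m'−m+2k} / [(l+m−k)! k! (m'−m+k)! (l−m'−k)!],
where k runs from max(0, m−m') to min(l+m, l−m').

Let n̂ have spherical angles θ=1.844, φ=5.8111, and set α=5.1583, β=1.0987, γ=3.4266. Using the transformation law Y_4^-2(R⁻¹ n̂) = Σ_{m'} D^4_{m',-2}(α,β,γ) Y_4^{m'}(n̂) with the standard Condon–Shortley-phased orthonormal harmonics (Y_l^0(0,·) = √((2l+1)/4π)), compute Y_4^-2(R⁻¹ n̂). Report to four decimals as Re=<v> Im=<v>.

Need the full column D^4_{m',-2} for m'=−4..4 at α=5.1583, β=1.0987, γ=3.4266.
cos(β/2)=0.852864, sin(β/2)=0.522133
d^4_{-4,-2}: single k=2 term ⇒ +0.555163;  D = -0.391563+0.393553i
d^4_{-3,-2}: k∈[1..2] ⇒ +0.641215 -0.720988 = -0.079772;  D = +0.075286+0.026374i
d^4_{-2,-2}: k∈[0..2] ⇒ +0.279923 -1.258991 +0.589841 = -0.389226;  D = +0.042326+0.386918i
d^4_{-1,-2}: k∈[0..2] ⇒ -0.727070 +1.362538 -0.340455 = +0.295013;  D = +0.250752-0.155423i
d^4_{0,-2}: k∈[0..2] ⇒ +0.995319 -0.994795 +0.139819 = +0.140343;  D = +0.118154+0.075736i
d^4_{1,-2}: k∈[0..2] ⇒ -0.908359 +0.510683 -0.038281 = -0.435957;  D = +0.053965-0.432604i
d^4_{2,-2}: k∈[0..2] ⇒ +0.589841 -0.176859 +0.005524 = +0.418506;  D = -0.397022+0.132366i
d^4_{3,-2}: k∈[0..1] ⇒ -0.270228 +0.033761 = -0.236467;  D = +0.164225+0.170138i
d^4_{4,-2}: single k=0 term ⇒ +0.077988;  D = +0.027266-0.073066i
Y_4^{m'}(θ=1.844,φ=5.8111) and Σ D·Y over m':
  (-0.3916+0.3936i)·(-0.1188+0.3614i)  (+0.0753+0.0264i)·(-0.0464-0.2979i)  (+0.0423+0.3869i)·(-0.0892-0.1232i)  (+0.2508-0.1554i)·(+0.2726+0.1392i)  (+0.1182+0.0757i)·(+0.1059+0.0000i)  (+0.0540-0.4326i)·(-0.2726+0.1392i)  (-0.3970+0.1324i)·(-0.0892+0.1232i)  (+0.1642+0.1701i)·(+0.0464-0.2979i)  (+0.0273-0.0731i)·(-0.1188-0.3614i)
Y_4^-2(R⁻¹ n̂) = +0.148318-0.228573i

Re=0.1483 Im=-0.2286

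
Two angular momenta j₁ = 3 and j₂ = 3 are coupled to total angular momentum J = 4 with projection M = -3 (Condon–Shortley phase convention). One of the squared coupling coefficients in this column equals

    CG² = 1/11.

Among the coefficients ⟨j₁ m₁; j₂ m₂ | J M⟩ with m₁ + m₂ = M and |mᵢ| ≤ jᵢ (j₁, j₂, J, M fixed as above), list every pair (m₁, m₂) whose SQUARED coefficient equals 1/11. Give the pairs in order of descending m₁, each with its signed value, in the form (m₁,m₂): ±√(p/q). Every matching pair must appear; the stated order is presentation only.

(-1,-2): −√(1/11); (-2,-1): −√(1/11)

Admissible pairs with m₁+m₂ = M = -3: (-3,0), (-2,-1), (-1,-2), (0,-3)
  (m₁,m₂)=(0,-3): CG² = 9/22, CG = +√(9/22)
  (m₁,m₂)=(-1,-2): CG² = 1/11, CG = −√(1/11)   ← matches the target
  (m₁,m₂)=(-2,-1): CG² = 1/11, CG = −√(1/11)   ← matches the target
  (m₁,m₂)=(-3,0): CG² = 9/22, CG = +√(9/22)
Pairs with CG² = 1/11: (-1,-2): −√(1/11); (-2,-1): −√(1/11)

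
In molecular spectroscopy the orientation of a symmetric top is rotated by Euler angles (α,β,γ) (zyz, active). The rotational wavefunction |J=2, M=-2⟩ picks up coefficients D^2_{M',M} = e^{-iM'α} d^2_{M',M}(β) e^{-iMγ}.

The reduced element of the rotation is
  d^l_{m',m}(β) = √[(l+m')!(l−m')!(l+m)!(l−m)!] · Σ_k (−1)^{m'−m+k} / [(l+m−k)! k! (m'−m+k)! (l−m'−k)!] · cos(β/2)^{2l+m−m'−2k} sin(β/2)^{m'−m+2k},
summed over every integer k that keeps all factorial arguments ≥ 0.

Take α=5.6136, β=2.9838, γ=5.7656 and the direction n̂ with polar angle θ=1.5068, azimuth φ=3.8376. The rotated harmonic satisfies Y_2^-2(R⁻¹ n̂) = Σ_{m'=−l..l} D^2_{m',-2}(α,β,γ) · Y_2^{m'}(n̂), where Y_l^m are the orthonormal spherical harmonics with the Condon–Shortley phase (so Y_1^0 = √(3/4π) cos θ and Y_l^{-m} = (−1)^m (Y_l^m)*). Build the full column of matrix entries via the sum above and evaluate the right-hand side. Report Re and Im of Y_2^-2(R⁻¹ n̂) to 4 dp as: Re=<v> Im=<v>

Re=-0.0572 Im=0.3785

Need the full column D^2_{m',-2} for m'=−2..2 at α=5.6136, β=2.9838, γ=5.7656.
cos(β/2)=0.078815, sin(β/2)=0.996889
d^2_{-2,-2}: single k=0 term ⇒ +0.000039;  D = -0.000028-0.000027i
d^2_{-1,-2}: single k=0 term ⇒ -0.000976;  D = +0.000130+0.000967i
d^2_{0,-2}: single k=0 term ⇒ +0.015121;  D = +0.007717-0.013003i
d^2_{1,-2}: single k=0 term ⇒ -0.156163;  D = -0.145843+0.055827i
d^2_{2,-2}: single k=0 term ⇒ +0.987615;  D = +0.942330+0.295632i
Y_2^{m'}(θ=1.5068,φ=3.8376) and Σ D·Y over m':
  (-0.0000-0.0000i)·(+0.0684-0.3786i)  (+0.0001+0.0010i)·(-0.0378+0.0316i)  (+0.0077-0.0130i)·(-0.3115+0.0000i)  (-0.1458+0.0558i)·(+0.0378+0.0316i)  (+0.9423+0.2956i)·(+0.0684+0.3786i)
Y_2^-2(R⁻¹ n̂) = -0.057185+0.378484i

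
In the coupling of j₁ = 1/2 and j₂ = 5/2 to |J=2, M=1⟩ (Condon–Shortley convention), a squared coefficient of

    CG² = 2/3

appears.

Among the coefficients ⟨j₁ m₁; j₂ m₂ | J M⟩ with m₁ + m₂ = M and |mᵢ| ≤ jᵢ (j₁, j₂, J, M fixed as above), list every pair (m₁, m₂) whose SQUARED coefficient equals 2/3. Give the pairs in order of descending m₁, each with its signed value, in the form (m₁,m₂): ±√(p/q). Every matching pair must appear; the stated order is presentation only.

(-1/2,3/2): −√(2/3)

Admissible pairs with m₁+m₂ = M = 1: (-1/2,3/2), (1/2,1/2)
  (m₁,m₂)=(1/2,1/2): CG² = 1/3, CG = +√(1/3)
  (m₁,m₂)=(-1/2,3/2): CG² = 2/3, CG = −√(2/3)   ← matches the target
Pairs with CG² = 2/3: (-1/2,3/2): −√(2/3)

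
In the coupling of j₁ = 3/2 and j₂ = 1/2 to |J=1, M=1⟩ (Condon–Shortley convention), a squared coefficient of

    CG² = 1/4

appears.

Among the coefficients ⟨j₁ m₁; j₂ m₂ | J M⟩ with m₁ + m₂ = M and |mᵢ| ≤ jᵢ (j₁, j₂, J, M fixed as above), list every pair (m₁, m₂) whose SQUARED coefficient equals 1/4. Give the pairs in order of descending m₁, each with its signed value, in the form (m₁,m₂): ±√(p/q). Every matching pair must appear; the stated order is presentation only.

(1/2,1/2): −√(1/4)

Admissible pairs with m₁+m₂ = M = 1: (1/2,1/2), (3/2,-1/2)
  (m₁,m₂)=(3/2,-1/2): CG² = 3/4, CG = +√(3/4)
  (m₁,m₂)=(1/2,1/2): CG² = 1/4, CG = −√(1/4)   ← matches the target
Pairs with CG² = 1/4: (1/2,1/2): −√(1/4)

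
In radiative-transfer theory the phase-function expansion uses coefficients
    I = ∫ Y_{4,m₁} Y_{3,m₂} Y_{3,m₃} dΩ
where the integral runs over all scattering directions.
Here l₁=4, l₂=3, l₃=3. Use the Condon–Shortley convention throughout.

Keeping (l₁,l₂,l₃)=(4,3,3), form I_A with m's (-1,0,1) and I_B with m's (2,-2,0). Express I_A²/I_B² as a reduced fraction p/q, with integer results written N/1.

Shared (l₁,l₂,l₃)=(4,3,3): N and (l;000)² cancel in I_A²/I_B².
A: Δ = 4!·4!·2!/11! = 1/34650; Racah Σ t=1..3: t=1:−1/288 t=2:+1/24 t=3:−1/48 = 5/288; ⇒ 3j(4 3 3; -1 0 1)² = 5/462, sgn +1
B: Δ = 4!·4!·2!/11! = 1/34650; Racah Σ t=0..1: t=0:+1/96 t=1:−1/72 = -1/288; ⇒ 3j(4 3 3; 2 -2 0)² = 1/462, sgn +1
I_A²/I_B² = (5/462)/(1/462) = 5/1

5/1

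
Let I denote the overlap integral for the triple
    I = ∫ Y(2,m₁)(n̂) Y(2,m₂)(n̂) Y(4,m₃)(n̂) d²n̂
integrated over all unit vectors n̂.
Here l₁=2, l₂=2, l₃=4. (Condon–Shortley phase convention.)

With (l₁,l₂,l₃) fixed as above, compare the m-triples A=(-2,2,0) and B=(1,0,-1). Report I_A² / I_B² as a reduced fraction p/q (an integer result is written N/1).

Same 2,2,4: normalisation and zero-m 3j drop out of the ratio.
A: Δ: 0! 4! 4! / 9! → 1/630; sum: t=0:+1/576 = 1/576; 3j²(2 2 4; -2 2 0) = Δ·Π!·Σ² = 1/630  (sign +1)
B: Δ: 0! 4! 4! / 9! → 1/630; sum: t=0:+1/24 = 1/24; 3j²(2 2 4; 1 0 -1) = Δ·Π!·Σ² = 1/21  (sign -1)
I_A²/I_B² = (1/630)/(1/21) = 1/30

1/30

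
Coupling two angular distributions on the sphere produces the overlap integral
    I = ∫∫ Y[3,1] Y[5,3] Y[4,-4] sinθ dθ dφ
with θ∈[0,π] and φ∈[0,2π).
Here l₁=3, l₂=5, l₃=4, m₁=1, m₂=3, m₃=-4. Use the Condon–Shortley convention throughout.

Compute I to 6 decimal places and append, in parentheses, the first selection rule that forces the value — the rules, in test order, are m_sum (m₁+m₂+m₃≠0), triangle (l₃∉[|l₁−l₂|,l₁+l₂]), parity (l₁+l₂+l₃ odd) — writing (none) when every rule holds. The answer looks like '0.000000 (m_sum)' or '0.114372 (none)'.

0.169606 (none)

m-sum 0 ✓  L=12 even ✓  2≤4≤8 ✓
Π(2lᵢ+1) = 7×11×9 = 693
triangle coeff Δ(3,5,4) = 1/180180
Σ_t [1,3]: t=1:−1/576 t=2:+1/144 t=3:−1/576 = 1/288
(3j)²=20/1001 [(3 5 4; 0 0 0)], sign=+1
Σ_t [2,2]: t=2:+1/5760 = 1/5760
(3j)²=56/2145 [(3 5 4; 1 3 -4)], sign=+1
⇒ 4πI² = 672/1859
I = (+1)√(672/1859/(4π)) = 0.16960553
No selection rule forces the value: the integral is nonzero (none).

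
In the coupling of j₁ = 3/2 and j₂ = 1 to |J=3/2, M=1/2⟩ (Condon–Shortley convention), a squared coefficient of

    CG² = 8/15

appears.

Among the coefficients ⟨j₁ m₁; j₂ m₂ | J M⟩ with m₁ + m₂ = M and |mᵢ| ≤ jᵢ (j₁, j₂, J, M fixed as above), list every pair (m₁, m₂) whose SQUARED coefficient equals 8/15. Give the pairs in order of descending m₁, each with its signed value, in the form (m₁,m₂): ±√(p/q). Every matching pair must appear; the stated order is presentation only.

Admissible pairs with m₁+m₂ = M = 1/2: (-1/2,1), (1/2,0), (3/2,-1)
  (m₁,m₂)=(3/2,-1): CG² = 2/5, CG = +√(2/5)
  (m₁,m₂)=(1/2,0): CG² = 1/15, CG = +√(1/15)
  (m₁,m₂)=(-1/2,1): CG² = 8/15, CG = −√(8/15)   ← matches the target
Pairs with CG² = 8/15: (-1/2,1): −√(8/15)

(-1/2,1): −√(8/15)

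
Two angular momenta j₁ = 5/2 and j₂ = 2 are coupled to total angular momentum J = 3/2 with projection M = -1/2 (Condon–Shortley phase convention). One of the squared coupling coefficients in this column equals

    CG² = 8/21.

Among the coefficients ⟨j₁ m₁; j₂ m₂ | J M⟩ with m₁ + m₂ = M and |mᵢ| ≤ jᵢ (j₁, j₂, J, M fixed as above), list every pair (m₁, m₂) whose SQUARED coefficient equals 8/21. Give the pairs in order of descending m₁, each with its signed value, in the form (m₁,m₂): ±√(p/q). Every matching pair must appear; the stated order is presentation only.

Admissible pairs with m₁+m₂ = M = -1/2: (-5/2,2), (-3/2,1), (-1/2,0), (1/2,-1), (3/2,-2)
  (m₁,m₂)=(3/2,-2): CG² = 32/105, CG = +√(32/105)
  (m₁,m₂)=(1/2,-1): CG² = 5/21, CG = −√(5/21)
  (m₁,m₂)=(-1/2,0): CG² = 2/35, CG = +√(2/35)
  (m₁,m₂)=(-3/2,1): CG² = 2/105, CG = +√(2/105)
  (m₁,m₂)=(-5/2,2): CG² = 8/21, CG = −√(8/21)   ← matches the target
Pairs with CG² = 8/21: (-5/2,2): −√(8/21)

(-5/2,2): −√(8/21)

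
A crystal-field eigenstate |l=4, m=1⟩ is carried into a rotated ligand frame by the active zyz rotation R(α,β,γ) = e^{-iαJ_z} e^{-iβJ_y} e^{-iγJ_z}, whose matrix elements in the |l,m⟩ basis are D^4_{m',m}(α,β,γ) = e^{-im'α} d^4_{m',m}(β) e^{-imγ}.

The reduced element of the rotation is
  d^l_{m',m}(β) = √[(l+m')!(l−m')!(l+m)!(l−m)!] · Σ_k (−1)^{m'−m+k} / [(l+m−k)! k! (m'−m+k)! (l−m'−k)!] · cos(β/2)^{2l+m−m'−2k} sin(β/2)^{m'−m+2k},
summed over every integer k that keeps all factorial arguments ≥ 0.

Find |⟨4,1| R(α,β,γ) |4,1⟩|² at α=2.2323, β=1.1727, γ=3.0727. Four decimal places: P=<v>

P=0.0218

First d^4_{1,1}(β=1.1727), then the phase factors e^{-i(1)α} and e^{-i(1)γ}:
c=cos(1.172700/2)=0.832966, s=sin(1.172700/2)=0.553324; N=√[120·6·120·6]=720.000000
k: max(0,(1)−(1))=0 … min(4+(1),4−(1))=3
  k=0: (−1)^0·720.0000/(720)·0.8330^8·0.5533^0 = +0.231749
  k=1: (−1)^1·720.0000/(48)·0.8330^6·0.5533^2 = -1.533960
  k=2: (−1)^2·720.0000/(24)·0.8330^4·0.5533^4 = +1.353784
  k=3: (−1)^3·720.0000/(72)·0.8330^2·0.5533^6 = -0.199128
d^4_{1,1}(1.1727) = +0.231749 -1.533960 +1.353784 -0.199128 = -0.147556
|D^4_{1,1}|² = |d^4_{1,1}(β)|² = (-0.147556)² = 0.021773 (the z-rotation phases have unit modulus)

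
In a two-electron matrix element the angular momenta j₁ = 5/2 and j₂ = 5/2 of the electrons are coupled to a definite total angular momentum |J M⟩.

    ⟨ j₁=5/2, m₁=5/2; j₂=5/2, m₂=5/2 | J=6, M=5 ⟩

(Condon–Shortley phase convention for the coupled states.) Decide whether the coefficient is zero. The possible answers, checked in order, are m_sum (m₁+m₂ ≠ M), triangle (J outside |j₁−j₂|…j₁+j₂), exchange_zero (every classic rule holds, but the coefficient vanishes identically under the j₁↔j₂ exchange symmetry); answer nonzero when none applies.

triangle

m-sum: m₁+m₂ = 5/2+5/2 = 5, M = 5  ✓
triangle: need |j₁−j₂| ≤ J ≤ j₁+j₂, i.e. J ∈ [0, 5]; J = 6 is outside ✗ ⇒ coefficient is 0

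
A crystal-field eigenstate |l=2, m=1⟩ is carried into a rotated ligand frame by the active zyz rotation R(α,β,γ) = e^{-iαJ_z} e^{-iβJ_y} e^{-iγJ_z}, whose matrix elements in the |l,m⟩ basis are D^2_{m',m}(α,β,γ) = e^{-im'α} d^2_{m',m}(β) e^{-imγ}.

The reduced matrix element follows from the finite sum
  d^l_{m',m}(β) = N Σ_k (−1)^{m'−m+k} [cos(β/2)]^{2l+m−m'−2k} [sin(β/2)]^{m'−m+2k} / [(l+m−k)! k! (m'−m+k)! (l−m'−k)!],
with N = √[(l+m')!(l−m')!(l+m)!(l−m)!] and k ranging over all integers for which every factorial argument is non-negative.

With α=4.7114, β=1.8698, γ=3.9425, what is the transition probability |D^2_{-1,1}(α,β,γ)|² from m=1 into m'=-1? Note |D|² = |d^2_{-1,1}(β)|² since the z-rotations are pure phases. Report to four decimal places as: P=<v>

Split into d^2_{-1,1}(β=1.8698) × two z-phases.
Half-angle: c=0.593899, s=0.804540. N=√(1·6·6·1)=6.000000
Admissible k: 2..3 (factorial args all ≥0)
  k=2: (−1)^0·6.0000/(2)·0.5939^2·0.8045^2 = +0.684922
  k=3: (−1)^1·6.0000/(6)·0.5939^0·0.8045^4 = -0.418977
d^2_{-1,1}(1.8698) = +0.684922 -0.418977 = +0.265945
|D^2_{-1,1}|² = |d^2_{-1,1}(β)|² = (+0.265945)² = 0.070727 (the z-rotation phases have unit modulus)

P=0.0707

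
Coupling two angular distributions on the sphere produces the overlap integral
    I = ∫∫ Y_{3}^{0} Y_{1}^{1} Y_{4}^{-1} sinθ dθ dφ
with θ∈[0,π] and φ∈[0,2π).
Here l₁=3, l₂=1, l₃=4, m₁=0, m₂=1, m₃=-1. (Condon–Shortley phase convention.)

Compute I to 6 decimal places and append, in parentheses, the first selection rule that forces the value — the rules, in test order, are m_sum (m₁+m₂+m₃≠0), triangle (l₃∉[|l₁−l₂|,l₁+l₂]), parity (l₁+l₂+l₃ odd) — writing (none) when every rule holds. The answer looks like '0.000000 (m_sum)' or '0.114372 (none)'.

Checks pass: Σm=0; 8 even; l₃=4∈[2,4].
(2·3+1)(2·1+1)(2·4+1) = 189
Δ: 0! 6! 2! / 9! → 1/252
sum: t=0:+1/36 = 1/36
3j²(3 1 4; 0 0 0) = Δ·Π!·Σ² = 4/63  (sign +1)
sum: t=0:+1/72 = 1/72
3j²(3 1 4; 0 1 -1) = Δ·Π!·Σ² = 5/126  (sign -1)
combine: 4πI² = 189·4/63·5/126 = 10/21
take √, sign -1: I = -0.19466390
No selection rule forces the value: the integral is nonzero (none).

-0.194664 (none)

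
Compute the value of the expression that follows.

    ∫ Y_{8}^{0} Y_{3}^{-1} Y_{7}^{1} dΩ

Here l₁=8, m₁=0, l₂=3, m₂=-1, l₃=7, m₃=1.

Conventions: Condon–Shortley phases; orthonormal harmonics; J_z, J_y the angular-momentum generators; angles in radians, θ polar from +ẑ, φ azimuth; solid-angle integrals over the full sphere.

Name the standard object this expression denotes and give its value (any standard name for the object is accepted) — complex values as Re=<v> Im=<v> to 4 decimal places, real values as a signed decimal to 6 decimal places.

Gaunt coefficient, +0.011037

This is a Gaunt coefficient — the integral of a triple product of spherical harmonics over the sphere.
Rules hold: Σm=0, L=18 even, 5≤7≤11.
N = 17·7·15 = 1785
Δ = 4!·12!·2!/19! = 1/5290740
Racah Σ t=1..3: t=1:−1/7257600 t=2:+1/2073600 t=3:−1/7257600 = 1/4838400
⇒ 3j(8 3 7; 0 0 0)² = 252/20995, sgn -1
Racah Σ t=0..2: t=0:+1/46448640 t=1:−1/3628800 t=2:+1/4147200 = -1/77414400
⇒ 3j(8 3 7; 0 -1 1)² = 3/41990, sgn -1
4πI² = N·(3j₀)²·(3jₘ)² = 7938/5185765
I = +1·√(0.00153073/4π) = 0.01103683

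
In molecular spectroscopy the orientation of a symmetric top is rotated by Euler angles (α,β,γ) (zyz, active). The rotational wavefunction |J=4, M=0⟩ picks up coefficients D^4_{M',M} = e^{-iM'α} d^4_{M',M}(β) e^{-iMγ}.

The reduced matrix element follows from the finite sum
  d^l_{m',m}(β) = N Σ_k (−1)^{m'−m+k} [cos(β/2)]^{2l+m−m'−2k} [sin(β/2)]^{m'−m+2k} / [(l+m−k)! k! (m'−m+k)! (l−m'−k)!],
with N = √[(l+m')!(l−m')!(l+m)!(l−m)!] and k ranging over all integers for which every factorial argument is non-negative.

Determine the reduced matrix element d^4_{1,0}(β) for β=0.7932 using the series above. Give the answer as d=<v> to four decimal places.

d=-0.1245

d^4_{1,0}(β=0.7932) via the finite sum:
c=cos(0.793200/2)=0.922380, s=sin(0.793200/2)=0.386284; N=√[120·6·24·24]=643.987578
k: max(0,(0)−(1))=0 … min(4+(0),4−(1))=3
  k=0: (−1)^1·643.9876/(144)·0.9224^7·0.3863^1 = -0.981274
  k=1: (−1)^2·643.9876/(24)·0.9224^5·0.3863^3 = +1.032611
  k=2: (−1)^3·643.9876/(24)·0.9224^3·0.3863^5 = -0.181106
  k=3: (−1)^4·643.9876/(144)·0.9224^1·0.3863^7 = +0.005294
d^4_{1,0}(0.7932) = -0.981274 +1.032611 -0.181106 +0.005294 = -0.124475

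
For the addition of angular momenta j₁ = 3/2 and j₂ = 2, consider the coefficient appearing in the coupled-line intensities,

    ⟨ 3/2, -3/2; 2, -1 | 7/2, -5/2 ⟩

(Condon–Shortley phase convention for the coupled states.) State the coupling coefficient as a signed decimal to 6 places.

j₁+j₂−J=0  J+j₁−j₂=3  J−j₁+j₂=4  j₁+j₂+J+1=8
(j₁±m₁, j₂±m₂, J±M) = (0,3,1,3,1,6)
P² = 5184/7
sum k=0..0:
  [0] +1/36 = 1/36
S = 1/36
C² = P²·S² = 4/7 ; C = +0.755929

+0.755929  (= +√(4/7))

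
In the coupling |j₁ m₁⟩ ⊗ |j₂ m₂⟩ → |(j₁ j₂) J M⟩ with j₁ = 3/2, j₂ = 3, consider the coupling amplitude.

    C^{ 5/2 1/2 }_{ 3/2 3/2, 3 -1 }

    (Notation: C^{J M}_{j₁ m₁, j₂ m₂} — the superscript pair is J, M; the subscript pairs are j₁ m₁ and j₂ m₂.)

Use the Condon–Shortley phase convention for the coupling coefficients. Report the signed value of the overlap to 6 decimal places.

+0.621059

√[6·2!1!4!/8! · 3!0!2!4!3!2!] = √(864/35)
  +(−1)^0/∏(0,2,0,2,1,2)! = 1/8  (running 1/8)
⟨..|..⟩ = √(864/35)·(1/8) = +0.621059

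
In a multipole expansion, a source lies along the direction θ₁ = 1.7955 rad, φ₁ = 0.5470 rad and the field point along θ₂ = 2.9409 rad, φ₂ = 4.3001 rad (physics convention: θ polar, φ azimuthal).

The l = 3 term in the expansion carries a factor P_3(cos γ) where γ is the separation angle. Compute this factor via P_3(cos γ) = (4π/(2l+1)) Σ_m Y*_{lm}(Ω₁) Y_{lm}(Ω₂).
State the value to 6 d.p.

Expand P_3 via completeness: Σ_{m} conj(Y_{3,m}) at Ω₁ times Y_{3,m} at Ω₂ —
  m=-3: (-0.027114, 0.385589) × (0.003123, -0.001083) = (0.000333, 0.001233)  (running Σ = (0.000333, 0.001233))
  m=-2: (-0.099318, -0.192274) × (0.027018, 0.029222) = (0.002935, -0.008097)  (running Σ = (0.003268, -0.006864))
  m=-1: (-0.202288, -0.123190) × (-0.098133, 0.224379) = (0.047493, -0.033300)  (running Σ = (0.050761, -0.040164))
  m=0: (0.228810, -0.000000) × (-0.658711, 0.000000) = (-0.150719, 0.000000)  (running Σ = (-0.099958, -0.040164))
  m=1: (0.202288, -0.123190) × (0.098133, 0.224379) = (0.047493, 0.033300)  (running Σ = (-0.052466, -0.006864))
  m=2: (-0.099318, 0.192274) × (0.027018, -0.029222) = (0.002935, 0.008097)  (running Σ = (-0.049531, 0.001233))
  m=3: (0.027114, 0.385589) × (-0.003123, -0.001083) = (0.000333, -0.001233)  (running Σ = (-0.049198, 0.000000))
Total Σ_m = (-0.049198, 0.000000). Multiply by 1.795196: (-0.088319, 0.000000). P_3(cos γ) = -0.088319

-0.088319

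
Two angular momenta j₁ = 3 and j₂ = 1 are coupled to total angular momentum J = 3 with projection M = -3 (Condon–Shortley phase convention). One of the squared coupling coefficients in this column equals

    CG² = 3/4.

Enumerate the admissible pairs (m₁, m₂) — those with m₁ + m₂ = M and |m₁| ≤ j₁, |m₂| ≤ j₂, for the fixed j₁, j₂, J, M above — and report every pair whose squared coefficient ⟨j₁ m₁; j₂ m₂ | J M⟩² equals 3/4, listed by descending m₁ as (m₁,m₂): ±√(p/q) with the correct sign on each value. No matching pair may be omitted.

(-3,0): −√(3/4)

Admissible pairs with m₁+m₂ = M = -3: (-3,0), (-2,-1)
  (m₁,m₂)=(-2,-1): CG² = 1/4, CG = +√(1/4)
  (m₁,m₂)=(-3,0): CG² = 3/4, CG = −√(3/4)   ← matches the target
Pairs with CG² = 3/4: (-3,0): −√(3/4)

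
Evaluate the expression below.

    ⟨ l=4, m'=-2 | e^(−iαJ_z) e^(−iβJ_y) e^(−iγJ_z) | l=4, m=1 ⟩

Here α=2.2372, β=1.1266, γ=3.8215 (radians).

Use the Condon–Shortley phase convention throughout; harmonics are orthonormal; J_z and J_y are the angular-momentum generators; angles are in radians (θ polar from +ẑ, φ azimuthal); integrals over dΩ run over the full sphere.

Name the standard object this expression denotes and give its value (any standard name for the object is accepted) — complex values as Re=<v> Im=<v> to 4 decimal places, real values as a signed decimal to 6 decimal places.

Wigner D-matrix element, Re=0.3321 Im=0.2540

This is a Wigner D-matrix element — the rotation-matrix element ⟨l m'| R(α,β,γ) |l m⟩ in the angular-momentum basis.
First d^4_{-2,1}(β=1.1266), then the phase factors e^{-i(-2)α} and e^{-i(1)γ}:
Half-angle: c=0.845498, s=0.533979. N=√(2·720·120·6)=1018.233765
k∈{3,4,5} keeps every argument non-negative
  k=3: (−1)^0·1018.2338/(72)·0.8455^5·0.5340^3 = +0.930358
  k=4: (−1)^1·1018.2338/(48)·0.8455^3·0.5340^5 = -0.556628
  k=5: (−1)^2·1018.2338/(240)·0.8455^1·0.5340^7 = +0.044404
d^4_{-2,1}(1.1266) = +0.930358 -0.556628 +0.044404 = +0.418133
D = (-0.235749-0.971814i)·(+0.418133)·(-0.777631+0.628721i) = +0.332134+0.254013i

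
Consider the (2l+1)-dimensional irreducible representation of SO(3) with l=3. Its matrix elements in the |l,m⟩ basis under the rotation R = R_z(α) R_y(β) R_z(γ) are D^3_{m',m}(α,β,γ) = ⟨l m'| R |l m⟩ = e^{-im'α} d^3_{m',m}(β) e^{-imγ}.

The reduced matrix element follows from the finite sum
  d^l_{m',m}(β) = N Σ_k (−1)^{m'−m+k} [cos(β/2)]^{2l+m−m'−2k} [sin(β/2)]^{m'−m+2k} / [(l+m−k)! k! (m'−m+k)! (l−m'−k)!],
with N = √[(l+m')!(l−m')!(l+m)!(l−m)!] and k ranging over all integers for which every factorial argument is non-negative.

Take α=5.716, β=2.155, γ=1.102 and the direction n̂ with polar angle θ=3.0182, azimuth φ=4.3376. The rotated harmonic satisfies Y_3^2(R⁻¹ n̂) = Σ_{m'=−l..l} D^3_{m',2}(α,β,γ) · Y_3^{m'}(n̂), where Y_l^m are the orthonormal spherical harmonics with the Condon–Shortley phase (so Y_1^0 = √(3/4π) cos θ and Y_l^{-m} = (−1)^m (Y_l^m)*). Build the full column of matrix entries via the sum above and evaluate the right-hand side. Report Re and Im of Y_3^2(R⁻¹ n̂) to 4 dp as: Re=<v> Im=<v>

Need the full column D^3_{m',2} for m'=−3..3 at α=5.7160, β=2.1550, γ=1.1020.
cos(β/2)=0.473532, sin(β/2)=0.880777
d^3_{-3,2}: single k=5 term ⇒ +0.614828;  D = -0.443968+0.425331i
d^3_{-2,2}: k∈[4..5] ⇒ +0.674732 -0.466869 = +0.207864;  D = -0.203852+0.040639i
d^3_{-1,2}: k∈[3..4] ⇒ +0.458854 -0.793740 = -0.334886;  D = +0.312174+0.121227i
d^3_{0,2}: k∈[2..3] ⇒ +0.213643 -0.739132 = -0.525489;  D = +0.310948+0.423616i
d^3_{1,2}: k∈[1..2] ⇒ +0.066315 -0.458854 = -0.392539;  D = +0.025896+0.391684i
d^3_{2,2}: k∈[0..1] ⇒ +0.011274 -0.195029 = -0.183754;  D = -0.088285+0.161156i
d^3_{3,2}: single k=0 term ⇒ -0.051367;  D = -0.045019+0.024737i
Y_3^{m'}(θ=3.0182,φ=4.3376) and Σ D·Y over m':
  (-0.4440+0.4253i)·(+0.0007-0.0003i)  (-0.2039+0.0406i)·(+0.0112+0.0105i)  (+0.3122+0.1212i)·(-0.0571+0.1453i)  (+0.3109+0.4236i)·(-0.7126+0.0000i)  (+0.0259+0.3917i)·(+0.0571+0.1453i)  (-0.0883+0.1612i)·(+0.0112-0.0105i)  (-0.0450+0.0247i)·(-0.0007-0.0003i)
Y_3^2(R⁻¹ n̂) = -0.314607-0.235813i

Re=-0.3146 Im=-0.2358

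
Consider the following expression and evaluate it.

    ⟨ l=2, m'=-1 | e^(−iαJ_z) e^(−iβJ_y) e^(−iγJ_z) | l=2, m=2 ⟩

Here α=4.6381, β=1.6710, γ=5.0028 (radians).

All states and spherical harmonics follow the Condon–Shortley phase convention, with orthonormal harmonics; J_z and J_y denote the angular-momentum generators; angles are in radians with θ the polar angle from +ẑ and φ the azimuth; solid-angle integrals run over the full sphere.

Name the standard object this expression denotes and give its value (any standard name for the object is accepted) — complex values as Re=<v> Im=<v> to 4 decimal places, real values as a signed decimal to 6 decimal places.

This is a Wigner D-matrix element — the rotation-matrix element ⟨l m'| R(α,β,γ) |l m⟩ in the angular-momentum basis.
D^2_{-1,2}(4.6381,1.6710,5.0028) = e^{-i·-1·4.6381}·d^2_{-1,2}(1.6710)·e^{-i·2·5.0028}. Compute d first:
Half-angle: c=0.670807, s=0.741632. N=√(1·6·24·1)=12.000000
k∈{3} keeps every argument non-negative
  k=3: (−1)^0·12.0000/(6)·0.6708^1·0.7416^3 = +0.547259
d^2_{-1,2}(1.6710) = +0.547259
Phases: e^{-i·(-1)·4.6381}=-0.074221-0.997242i, e^{-i·(2)·5.0028}=-0.836012+0.548711i ⇒ D=+0.333416+0.433966i

Wigner D-matrix element, Re=0.3334 Im=0.4340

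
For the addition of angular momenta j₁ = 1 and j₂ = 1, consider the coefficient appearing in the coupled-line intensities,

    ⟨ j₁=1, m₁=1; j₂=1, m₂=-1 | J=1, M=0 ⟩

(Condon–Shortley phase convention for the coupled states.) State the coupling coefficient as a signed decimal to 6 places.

+√(1/2) ≈ +0.707107

j₁+j₂−J=1  J+j₁−j₂=1  J−j₁+j₂=1  j₁+j₂+J+1=4
(j₁±m₁, j₂±m₂, J±M) = (2,0,0,2,1,1)
P² = 1/2
sum k=0..0:
  [0] +1/1 = 1
S = 1
C² = P²·S² = 1/2 ; C = +0.707107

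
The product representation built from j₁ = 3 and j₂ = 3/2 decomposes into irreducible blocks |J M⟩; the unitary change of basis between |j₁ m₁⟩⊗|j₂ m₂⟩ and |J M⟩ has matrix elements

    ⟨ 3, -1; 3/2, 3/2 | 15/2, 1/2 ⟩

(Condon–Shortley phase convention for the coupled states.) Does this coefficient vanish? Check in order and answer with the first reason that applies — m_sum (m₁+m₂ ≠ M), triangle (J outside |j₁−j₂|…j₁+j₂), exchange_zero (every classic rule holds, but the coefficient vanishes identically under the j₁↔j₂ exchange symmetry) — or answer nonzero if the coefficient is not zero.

m-sum: m₁+m₂ = -1+3/2 = 1/2, M = 1/2  ✓
triangle: need |j₁−j₂| ≤ J ≤ j₁+j₂, i.e. J ∈ [3/2, 9/2]; J = 15/2 is outside ✗ ⇒ coefficient is 0

triangle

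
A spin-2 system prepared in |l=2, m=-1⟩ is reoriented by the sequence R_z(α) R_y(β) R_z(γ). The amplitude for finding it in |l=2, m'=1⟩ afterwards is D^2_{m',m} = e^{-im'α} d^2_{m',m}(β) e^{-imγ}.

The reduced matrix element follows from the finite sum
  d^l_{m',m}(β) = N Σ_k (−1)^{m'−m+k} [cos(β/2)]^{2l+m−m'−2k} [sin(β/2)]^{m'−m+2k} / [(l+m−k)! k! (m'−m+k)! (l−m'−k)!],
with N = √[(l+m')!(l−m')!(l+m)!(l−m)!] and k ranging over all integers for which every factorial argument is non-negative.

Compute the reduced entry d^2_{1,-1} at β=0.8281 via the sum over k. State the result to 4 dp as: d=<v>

d=0.3808

d^2_{1,-1}(β=0.8281) via the finite sum:
c=cos(0.828100/2)=0.915499, s=sin(0.828100/2)=0.402320; N=√[6·1·1·6]=6.000000
k∈{0,1} keeps every argument non-negative
  k=0: (−1)^2·6.0000/(2)·0.9155^2·0.4023^2 = +0.406987
  k=1: (−1)^3·6.0000/(6)·0.9155^0·0.4023^4 = -0.026199
d^2_{1,-1}(0.8281) = +0.406987 -0.026199 = +0.380788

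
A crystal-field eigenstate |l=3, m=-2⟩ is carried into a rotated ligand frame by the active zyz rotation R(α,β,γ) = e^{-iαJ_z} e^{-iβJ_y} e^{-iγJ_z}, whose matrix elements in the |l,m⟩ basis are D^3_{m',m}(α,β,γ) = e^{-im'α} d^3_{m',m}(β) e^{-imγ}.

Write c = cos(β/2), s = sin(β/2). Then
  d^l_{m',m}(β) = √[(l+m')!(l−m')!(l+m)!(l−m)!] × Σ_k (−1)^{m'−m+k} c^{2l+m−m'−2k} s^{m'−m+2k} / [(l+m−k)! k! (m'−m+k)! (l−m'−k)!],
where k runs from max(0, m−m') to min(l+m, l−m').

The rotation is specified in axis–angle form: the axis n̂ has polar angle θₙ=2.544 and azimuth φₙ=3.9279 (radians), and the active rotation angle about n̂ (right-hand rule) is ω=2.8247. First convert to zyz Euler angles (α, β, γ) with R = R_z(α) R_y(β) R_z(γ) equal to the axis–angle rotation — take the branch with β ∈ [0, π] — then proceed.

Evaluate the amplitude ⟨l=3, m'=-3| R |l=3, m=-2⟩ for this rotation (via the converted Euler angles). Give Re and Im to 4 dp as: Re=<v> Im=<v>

Axis–angle → zyz. n̂ = (sinθₙcosφₙ, sinθₙsinφₙ, cosθₙ) = (-0.397495, -0.398218, -0.826693), ω = 2.8247.
R = I cosω + sinω [n̂]ₓ + (1−cosω) n̂n̂ᵀ gives
  R = [-0.642072, +0.566308, +0.516759; +0.051087, -0.640949, +0.765881; +0.764941, +0.518151, +0.382604]
β = atan2(√(R₁₃²+R₂₃²), R₃₃) = 1.178183; α = atan2(R₂₃, R₁₃) mod 2π = 0.977236; γ = atan2(R₃₂, −R₃₁) mod 2π = 2.546214
D^3_{-3,-2}(0.9772,1.1782,2.5462) = e^{-i·-3·0.9772}·d^3_{-3,-2}(1.1782)·e^{-i·-2·2.5462}. Compute d first:
With c≡cos(β/2)=0.831446 and s≡sin(β/2)=0.555606, N=[1·720·1·120]^{1/2}=293.938769
The bounds max(0,m−m')=1 and min(l+m,l−m')=1 give 1 term
  k=1: (−1)^0·293.9388/(120)·0.8314^5·0.5556^1 = +0.540769
d^3_{-3,-2}(1.1782) = +0.540769
Phases: e^{-i·(-3)·0.9772}=-0.978055+0.208347i, e^{-i·(-2)·2.5462}=+0.370957-0.928650i ⇒ D=-0.091571+0.532960i

Re=-0.0916 Im=0.5330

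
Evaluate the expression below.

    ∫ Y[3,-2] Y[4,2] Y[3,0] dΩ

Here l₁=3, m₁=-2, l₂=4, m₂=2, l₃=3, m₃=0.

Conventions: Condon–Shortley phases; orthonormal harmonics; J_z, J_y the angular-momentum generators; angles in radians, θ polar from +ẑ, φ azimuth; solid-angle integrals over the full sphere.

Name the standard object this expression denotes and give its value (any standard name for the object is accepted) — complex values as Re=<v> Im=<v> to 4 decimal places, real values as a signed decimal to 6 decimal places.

This is a Gaunt coefficient — the integral of a triple product of spherical harmonics over the sphere.
Rules hold: Σm=0, L=10 even, 1≤3≤7.
N = 7·9·7 = 441
Δ = 4!·2!·4!/11! = 1/34650
Racah Σ t=1..3: t=1:−1/72 t=2:+1/16 t=3:−1/72 = 5/144
⇒ 3j(3 4 3; 0 0 0)² = 2/77, sgn -1
Racah Σ t=3..4: t=3:−1/72 t=4:+1/96 = -1/288
⇒ 3j(3 4 3; -2 2 0)² = 1/462, sgn +1
4πI² = N·(3j₀)²·(3jₘ)² = 3/121
I = -1·√(0.0247934/4π) = -0.04441841

Gaunt coefficient, -0.044418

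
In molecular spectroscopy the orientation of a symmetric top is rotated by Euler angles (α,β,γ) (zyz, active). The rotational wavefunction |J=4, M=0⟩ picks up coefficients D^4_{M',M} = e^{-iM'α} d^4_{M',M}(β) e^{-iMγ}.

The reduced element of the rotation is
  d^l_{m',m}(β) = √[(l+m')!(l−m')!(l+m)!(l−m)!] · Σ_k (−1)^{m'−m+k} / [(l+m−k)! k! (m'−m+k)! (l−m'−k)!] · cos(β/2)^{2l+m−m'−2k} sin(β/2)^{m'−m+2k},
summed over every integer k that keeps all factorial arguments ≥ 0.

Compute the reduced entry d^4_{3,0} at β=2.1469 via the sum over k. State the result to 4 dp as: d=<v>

d^4_{3,0}(β=2.1469) via the finite sum:
c=cos(2.146900/2)=0.477095, s=sin(2.146900/2)=0.878852; N=√[5040·1·24·24]=1703.830978
k∈{0,1} keeps every argument non-negative
  k=0: (−1)^3·1703.8310/(144)·0.4771^5·0.8789^3 = -0.198534
  k=1: (−1)^4·1703.8310/(144)·0.4771^3·0.8789^5 = +0.673685
d^4_{3,0}(2.1469) = -0.198534 +0.673685 = +0.475151

d=0.4752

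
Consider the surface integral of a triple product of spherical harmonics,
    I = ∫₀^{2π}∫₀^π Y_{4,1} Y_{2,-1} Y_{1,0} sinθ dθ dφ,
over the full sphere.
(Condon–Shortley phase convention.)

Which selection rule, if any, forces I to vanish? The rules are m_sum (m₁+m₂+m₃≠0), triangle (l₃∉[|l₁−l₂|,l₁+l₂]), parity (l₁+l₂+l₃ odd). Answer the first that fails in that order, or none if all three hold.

Σmᵢ = 0  ✓
l₃∈[|l₁−l₂|,l₁+l₂]=[2,6] required, l₃=1 fails  ✗
Σlᵢ = 7 ⇒ odd

triangle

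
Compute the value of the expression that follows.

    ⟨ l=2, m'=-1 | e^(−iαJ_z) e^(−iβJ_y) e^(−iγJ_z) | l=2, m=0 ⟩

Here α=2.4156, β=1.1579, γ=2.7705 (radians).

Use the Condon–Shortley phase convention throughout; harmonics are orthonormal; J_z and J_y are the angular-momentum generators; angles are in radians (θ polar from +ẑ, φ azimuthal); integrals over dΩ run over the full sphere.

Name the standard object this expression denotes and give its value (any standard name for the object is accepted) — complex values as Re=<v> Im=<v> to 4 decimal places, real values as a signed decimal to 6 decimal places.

This is a Wigner D-matrix element — the rotation-matrix element ⟨l m'| R(α,β,γ) |l m⟩ in the angular-momentum basis.
D^2_{-1,0}(2.4156,1.1579,2.7705) = e^{-i·-1·2.4156}·d^2_{-1,0}(1.1579)·e^{-i·0·2.7705}. Compute d first:
With c≡cos(β/2)=0.837038 and s≡sin(β/2)=0.547145, N=[1·6·2·2]^{1/2}=4.898979
k∈{1,2} keeps every argument non-negative
  k=1: (−1)^0·4.8990/(2)·0.8370^3·0.5471^1 = +0.785983
  k=2: (−1)^1·4.8990/(2)·0.8370^1·0.5471^3 = -0.335837
d^2_{-1,0}(1.1579) = +0.785983 -0.335837 = +0.450146
Phases: e^{-i·(-1)·2.4156}=-0.747841+0.663878i, e^{-i·(0)·2.7705}=+1.000000+0.000000i ⇒ D=-0.336638+0.298842i

Wigner D-matrix element, Re=-0.3366 Im=0.2988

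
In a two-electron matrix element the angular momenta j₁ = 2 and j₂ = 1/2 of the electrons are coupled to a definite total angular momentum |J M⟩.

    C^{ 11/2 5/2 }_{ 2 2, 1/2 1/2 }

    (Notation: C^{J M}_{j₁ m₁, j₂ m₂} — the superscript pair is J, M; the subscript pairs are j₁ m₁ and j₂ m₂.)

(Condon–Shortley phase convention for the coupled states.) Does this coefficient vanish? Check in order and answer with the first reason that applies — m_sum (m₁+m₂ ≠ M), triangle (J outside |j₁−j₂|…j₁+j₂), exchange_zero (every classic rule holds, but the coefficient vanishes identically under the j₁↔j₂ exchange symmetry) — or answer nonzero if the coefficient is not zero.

triangle

m-sum: m₁+m₂ = 2+1/2 = 5/2, M = 5/2  ✓
triangle: need |j₁−j₂| ≤ J ≤ j₁+j₂, i.e. J ∈ [3/2, 5/2]; J = 11/2 is outside ✗ ⇒ coefficient is 0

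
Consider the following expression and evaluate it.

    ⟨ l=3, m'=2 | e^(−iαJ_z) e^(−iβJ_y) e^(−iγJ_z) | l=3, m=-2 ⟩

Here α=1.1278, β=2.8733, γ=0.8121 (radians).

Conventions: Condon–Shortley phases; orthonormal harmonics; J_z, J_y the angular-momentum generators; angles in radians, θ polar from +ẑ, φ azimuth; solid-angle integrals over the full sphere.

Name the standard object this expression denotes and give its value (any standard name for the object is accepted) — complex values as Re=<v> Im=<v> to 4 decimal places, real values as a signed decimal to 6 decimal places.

This is a Wigner D-matrix element — the rotation-matrix element ⟨l m'| R(α,β,γ) |l m⟩ in the angular-momentum basis.
Split into d^3_{2,-2}(β=2.8733) × two z-phases.
With c≡cos(β/2)=0.133744 and s≡sin(β/2)=0.991016, N=[120·1·1·120]^{1/2}=120.000000
k∈{0,1} keeps every argument non-negative
  k=0: (−1)^4·120.0000/(24)·0.1337^2·0.9910^4 = +0.086267
  k=1: (−1)^5·120.0000/(120)·0.1337^0·0.9910^6 = -0.947292
d^3_{2,-2}(2.8733) = +0.086267 -0.947292 = -0.861025
D = (-0.632521-0.774543i)·(-0.861025)·(-0.053378+0.998574i) = -0.695021+0.508242i

Wigner D-matrix element, Re=-0.6950 Im=0.5082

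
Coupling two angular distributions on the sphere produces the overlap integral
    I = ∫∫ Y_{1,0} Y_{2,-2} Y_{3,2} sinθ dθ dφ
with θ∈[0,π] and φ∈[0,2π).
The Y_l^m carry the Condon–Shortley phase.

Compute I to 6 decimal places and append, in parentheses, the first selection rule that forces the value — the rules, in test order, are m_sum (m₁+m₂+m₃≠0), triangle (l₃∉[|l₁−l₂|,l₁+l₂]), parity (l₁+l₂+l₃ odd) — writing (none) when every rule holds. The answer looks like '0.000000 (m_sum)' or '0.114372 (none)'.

0.184674 (none)

m-sum 0 ✓  L=6 even ✓  1≤3≤3 ✓
Π(2lᵢ+1) = 3×5×7 = 105
triangle coeff Δ(1,2,3) = 1/105
Σ_t [0,0]: t=0:+1/4 = 1/4
(3j)²=3/35 [(1 2 3; 0 0 0)], sign=-1
Σ_t [0,0]: t=0:+1/24 = 1/24
(3j)²=1/21 [(1 2 3; 0 -2 2)], sign=-1
⇒ 4πI² = 3/7
I = (+1)√(3/7/(4π)) = 0.18467439
No selection rule forces the value: the integral is nonzero (none).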